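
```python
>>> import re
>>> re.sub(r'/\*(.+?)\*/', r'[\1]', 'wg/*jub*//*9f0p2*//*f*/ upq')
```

'wg[jub][9f0p2][f] upq'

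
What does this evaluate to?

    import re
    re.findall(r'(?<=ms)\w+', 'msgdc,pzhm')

Because the assertion is zero-width, the text it checks is not consumed and won't appear in the result.
No capturing groups, so `findall` returns the 1 full match string.

['gdc']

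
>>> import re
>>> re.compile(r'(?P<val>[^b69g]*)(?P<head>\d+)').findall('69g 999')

`findall` packs the 2 group values into a tuple for every match.

[('', '69'), (' ', '999')]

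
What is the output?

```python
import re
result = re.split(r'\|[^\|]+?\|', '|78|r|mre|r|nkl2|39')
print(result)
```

Matches to split on: at [0:4] → '|78|'; at [5:10] → '|mre|'; at [11:17] → '|nkl2|'.
Splitting on the pattern gives 4 pieces.

['', 'r', 'r', '39']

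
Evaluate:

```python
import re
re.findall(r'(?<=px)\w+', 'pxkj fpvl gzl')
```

The `(?=…)`/`(?<=…)` assertion just peeks at neighbouring text; it doesn't advance the match position.
Scanning left to right: at [2:4] → 'kj'.
No capturing groups, so `findall` returns the 1 full match string.

['kj']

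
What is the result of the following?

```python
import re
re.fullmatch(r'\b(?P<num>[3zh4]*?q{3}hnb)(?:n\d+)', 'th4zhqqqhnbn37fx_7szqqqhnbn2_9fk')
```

This matches a word boundary (`\b`, zero-width); then zero or more of one of [3zh4] (lazy), then exactly 3 of the literal 'q', then the literal 'hnb' (captured as 'num'); then the literal 'n', then one or more of a digit (non-capturing group).
`re.fullmatch` requires the pattern to consume the entire string.
Here the string isn't matched end-to-end, so the call returns None.

None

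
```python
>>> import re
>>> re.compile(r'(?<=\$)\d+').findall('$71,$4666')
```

The `(?=…)`/`(?<=…)` assertion just peeks at neighbouring text; it doesn't advance the match position.
Walking the string: at [1:3] → '71'; at [5:9] → '4666'.
With no groups in the pattern, `findall` gives back each whole match — 2 here.

['71', '4666']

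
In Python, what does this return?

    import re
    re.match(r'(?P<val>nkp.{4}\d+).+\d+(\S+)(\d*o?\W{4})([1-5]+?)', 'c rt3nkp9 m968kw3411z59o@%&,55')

This matches the literal 'nkp', then exactly 4 of any character, then one or more of a digit (captured as 'val'); then one or more of any character; then one or more of a digit; then one or more of a non-whitespace character (captured); then zero or more of a digit, then optionally a literal 'o', then exactly 4 of a non-word character (captured); then one or more of a character in [1-5] (lazy) (captured).
`match` is anchored at position 0; if the pattern doesn't fit there, it returns None.
Here position 0 doesn't satisfy it, so the call returns None.

None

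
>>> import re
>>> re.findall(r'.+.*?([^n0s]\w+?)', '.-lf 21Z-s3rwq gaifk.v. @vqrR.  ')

['rR']

This matches one or more of any character, then zero or more of any character (lazy); then any character except [n0s], then one or more of a word character (lazy) (captured).
Scanning left to right: at [0:29] match '.-lf 21Z-s3rwq gaifk.v. @vqrR', group 1 = 'rR'.
With a single group, `findall` returns only what that group captured — 1 item.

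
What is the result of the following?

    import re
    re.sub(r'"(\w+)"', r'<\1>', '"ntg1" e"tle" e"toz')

Matches: at [0:6] → '"ntg1"'; at [8:13] → '"tle"'.
Each match is replaced using the text its own group 1 captured.

'<ntg1> e<tle> e"toz'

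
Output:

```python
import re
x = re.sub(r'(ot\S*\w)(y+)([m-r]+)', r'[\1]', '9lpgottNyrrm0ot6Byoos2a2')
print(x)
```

9lpg[ottNyrrm0ot6B]s2a2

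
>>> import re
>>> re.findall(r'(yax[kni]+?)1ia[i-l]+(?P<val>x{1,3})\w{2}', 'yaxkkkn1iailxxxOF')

[('yaxkkkn', 'xxx')]

The pattern matches the literal 'yax', then one or more of one of [kni] (lazy) (captured); then the literal '1ia', then one or more of a character in [i-l]; then 1 to 3 of a literal 'x' (captured as 'val'); then exactly 2 of a word character.
Matches: at [0:17] match 'yaxkkkn1iailxxxOF', groups = ('yaxkkkn', 'xxx').
With 2 capturing groups, `findall` returns a 2-tuple per match.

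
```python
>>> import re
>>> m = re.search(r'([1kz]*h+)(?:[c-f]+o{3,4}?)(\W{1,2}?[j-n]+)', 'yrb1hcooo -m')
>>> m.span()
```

(3, 12)

The pattern matches zero or more of one of [1kz], then one or more of the literal 'h' (captured); then one or more of a character in [c-f], then 3 to 4 of the literal 'o' (lazy) (non-capturing group); then 1 to 2 of a non-word character (lazy), then one or more of a character in [j-n] (captured).
`search` walks the string left to right and returns the first match it finds.
The match spans [3:12] → '1hcooo -m'.
Captured: group 1 = '1h', group 2 = ' -m'.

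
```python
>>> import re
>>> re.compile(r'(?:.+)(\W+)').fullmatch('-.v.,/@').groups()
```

('@',)

The match spans [0:7] → '-.v.,/@'.
Captured: group 1 = '@'.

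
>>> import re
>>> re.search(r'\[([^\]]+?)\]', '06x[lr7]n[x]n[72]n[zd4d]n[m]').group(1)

`re.search` scans for the first position where the pattern succeeds.
The match spans [3:8] → '[lr7]'.
Captured: group 1 = 'lr7'.

'lr7'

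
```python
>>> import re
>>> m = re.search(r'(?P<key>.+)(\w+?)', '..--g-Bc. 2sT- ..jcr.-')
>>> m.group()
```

'..--g-Bc. 2sT- ..jcr'

This matches one or more of any character (captured as 'key'); then one or more of a word character (lazy) (captured).
`search` walks the string left to right and returns the first match it finds.
The match spans [0:20] → '..--g-Bc. 2sT- ..jcr'.
Captured: group 1 = '..--g-Bc. 2sT- ..jc', group 2 = 'r'.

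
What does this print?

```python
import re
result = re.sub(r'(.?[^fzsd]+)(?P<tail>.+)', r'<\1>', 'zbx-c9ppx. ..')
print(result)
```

<zbx-c9ppx. .>

Pattern: optionally any character, then one or more of any character except [fzsd] (captured); then one or more of any character (captured as 'tail').
`\1` in the replacement pulls in group 1's text for each match.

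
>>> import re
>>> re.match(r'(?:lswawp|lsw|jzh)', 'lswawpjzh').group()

'lswawp'

`|` is ordered: at each position the engine commits to the first alternative that works.
`match` is anchored at position 0; if the pattern doesn't fit there, it returns None.
The match spans [0:6] → 'lswawp'.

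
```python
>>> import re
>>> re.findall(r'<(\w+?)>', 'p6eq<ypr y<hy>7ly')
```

Matches: at [10:14] match '<hy>', group 1 = 'hy'.
One capturing group, so `findall` returns just the captured substring from the one match — 1 in all.

['hy']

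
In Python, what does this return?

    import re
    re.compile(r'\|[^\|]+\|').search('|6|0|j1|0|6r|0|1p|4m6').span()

`re.search` tries every starting position until one works.
The match spans [0:3] → '|6|'.

(0, 3)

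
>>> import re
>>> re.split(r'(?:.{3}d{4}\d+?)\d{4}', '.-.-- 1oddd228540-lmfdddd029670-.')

Pattern: exactly 3 of any character, then exactly 4 of a literal 'd', then one or more of a digit (lazy) (non-capturing group); then exactly 4 of a digit.
Because the quantifier is non-greedy, it stops expanding at the earliest point where the rest of the pattern can succeed.
Matches to split on: at [18:30] → 'lmfdddd02967'.
Each match becomes a cut point; 2 segments remain.

['.-.-- 1oddd228540-', '0-.']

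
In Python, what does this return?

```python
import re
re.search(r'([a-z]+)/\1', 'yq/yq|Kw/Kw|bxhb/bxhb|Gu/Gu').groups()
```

`\1` is not a pattern — it's the concrete string captured by group 1, re-applied verbatim.
Unlike `match`, `search` isn't anchored — it looks for the pattern anywhere in the string.
The match spans [0:5] → 'yq/yq'.
Captured: group 1 = 'yq'.

('yq',)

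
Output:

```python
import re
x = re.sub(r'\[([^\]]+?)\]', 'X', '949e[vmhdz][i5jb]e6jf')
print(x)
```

949eXXe6jf

Matches: at [4:11] → '[vmhdz]'; at [11:17] → '[i5jb]'.
Every occurrence is swapped for 'X'.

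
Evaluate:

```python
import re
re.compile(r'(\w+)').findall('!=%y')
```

Pattern: one or more of a word character (captured).
With a single group, `findall` returns only what that group captured — 1 item.

['y']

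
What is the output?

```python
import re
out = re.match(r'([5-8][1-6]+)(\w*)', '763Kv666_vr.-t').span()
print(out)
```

Pattern: a character in [5-8], then one or more of a character in [1-6] (captured); then zero or more of a word character (captured).
With `match`, the pattern is implicitly anchored at the beginning.
The match spans [0:11] → '763Kv666_vr'.
Captured: group 1 = '763', group 2 = 'Kv666_vr'.

(0, 11)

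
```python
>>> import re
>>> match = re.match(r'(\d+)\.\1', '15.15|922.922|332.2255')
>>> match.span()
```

(0, 5)

`match` is anchored at position 0; if the pattern doesn't fit there, it returns None.
The match spans [0:5] → '15.15'.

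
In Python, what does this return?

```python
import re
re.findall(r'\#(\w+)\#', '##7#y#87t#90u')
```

['7', '87t']

Scanning left to right: at [1:4] match '#7#', group 1 = '7'; at [5:10] match '#87t#', group 1 = '87t'.
With a single group, `findall` returns only what that group captured — 2 items.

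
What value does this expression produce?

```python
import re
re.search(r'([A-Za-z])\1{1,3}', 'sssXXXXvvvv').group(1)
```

's'

The backreference `\1` re-matches whatever the first group consumed, character for character.
Unlike `match`, `search` isn't anchored — it looks for the pattern anywhere in the string.
The match spans [0:3] → 'sss'.
Captured: group 1 = 's'.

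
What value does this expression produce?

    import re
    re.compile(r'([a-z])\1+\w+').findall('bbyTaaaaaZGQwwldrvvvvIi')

The backreference `\1` re-matches whatever the first group consumed, character for character.
One capturing group, so `findall` returns just the captured substring from the one match — 1 in all.

['b']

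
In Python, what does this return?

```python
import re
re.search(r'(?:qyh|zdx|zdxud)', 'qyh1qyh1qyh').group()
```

'qyh'

The match spans [0:3] → 'qyh'.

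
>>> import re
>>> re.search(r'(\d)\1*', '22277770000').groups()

('2',)

The match spans [0:3] → '222'.
Captured: group 1 = '2'.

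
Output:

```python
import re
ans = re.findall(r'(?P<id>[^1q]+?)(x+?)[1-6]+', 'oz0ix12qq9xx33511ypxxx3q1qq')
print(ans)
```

The pattern matches one or more of any character except [1q] (lazy) (captured as 'id'); then one or more of a literal 'x' (lazy) (captured); then one or more of a character in [1-6].
With the lazy modifier that quantifier settles for the fewest repetitions that let the rest of the pattern succeed (the atoms after it are unaffected and can still be greedy).
Matches: at [0:7] match 'oz0ix12', groups = ('oz0i', 'x'); at [9:17] match '9xx33511', groups = ('9', 'xx'); at [17:23] match 'ypxxx3', groups = ('yp', 'xxx').
Multiple groups make `findall` return tuples — one 2-tuple for each match.

[('oz0i', 'x'), ('9', 'xx'), ('yp', 'xxx')]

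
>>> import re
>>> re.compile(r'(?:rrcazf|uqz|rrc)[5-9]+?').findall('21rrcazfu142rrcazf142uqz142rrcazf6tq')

['rrcazf6']

Scanning left to right: at [27:34] → 'rrcazf6'.
`findall` yields the raw match text (1 of them) because the pattern has no groups.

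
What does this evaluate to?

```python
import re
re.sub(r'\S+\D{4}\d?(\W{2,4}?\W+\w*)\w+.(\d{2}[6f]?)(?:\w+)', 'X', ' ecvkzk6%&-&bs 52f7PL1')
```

Every occurrence is swapped for 'X'.

' X'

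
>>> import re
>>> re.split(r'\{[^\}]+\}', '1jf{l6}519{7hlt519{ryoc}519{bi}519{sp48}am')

['1jf', '519', '519', '519', 'am']

Splitting on the pattern gives 5 pieces.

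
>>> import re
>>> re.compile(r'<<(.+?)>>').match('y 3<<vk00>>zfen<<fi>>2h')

None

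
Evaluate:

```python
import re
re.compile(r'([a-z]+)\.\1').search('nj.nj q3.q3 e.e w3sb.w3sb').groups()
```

A backreference is literal: `\1` must see the identical characters the first group matched.
`re.search` tries every starting position until one works.
The match spans [0:5] → 'nj.nj'.
Captured: group 1 = 'nj'.

('nj',)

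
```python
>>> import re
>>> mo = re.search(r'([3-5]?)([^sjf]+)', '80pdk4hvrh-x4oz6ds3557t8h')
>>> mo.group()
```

'80pdk4hvrh-x4oz6d'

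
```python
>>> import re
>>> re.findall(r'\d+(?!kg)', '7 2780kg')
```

A negative assertion filters positions out without eating any characters.
No capturing groups, so `findall` returns the 2 full match strings.

['7', '278']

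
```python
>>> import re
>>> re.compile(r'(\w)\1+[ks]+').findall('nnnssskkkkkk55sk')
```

`\1` is not a pattern — it's the concrete string captured by group 1, re-applied verbatim.
One capturing group, so `findall` returns just the captured substring from each match — 2 in all.

['n', '5']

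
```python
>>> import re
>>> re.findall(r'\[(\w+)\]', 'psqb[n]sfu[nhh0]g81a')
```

['n', 'nhh0']

Scanning left to right: at [4:7] match '[n]', group 1 = 'n'; at [10:16] match '[nhh0]', group 1 = 'nhh0'.
`findall` collects group 1 from each match (2 total).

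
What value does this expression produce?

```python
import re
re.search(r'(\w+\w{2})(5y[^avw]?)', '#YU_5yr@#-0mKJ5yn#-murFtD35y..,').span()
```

(1, 7)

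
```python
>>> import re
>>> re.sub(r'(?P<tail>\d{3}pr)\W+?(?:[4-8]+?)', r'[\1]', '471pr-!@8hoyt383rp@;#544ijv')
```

'[471pr]hoyt383rp@;#544ijv'

The pattern matches exactly 3 of a digit, then the literal 'pr' (captured as 'tail'); then one or more of a non-word character (lazy); then one or more of a character in [4-8] (lazy) (non-capturing group).
Matches: at [0:9] → '471pr-!@8'.
`\1` in the replacement pulls in group 1's text for each match.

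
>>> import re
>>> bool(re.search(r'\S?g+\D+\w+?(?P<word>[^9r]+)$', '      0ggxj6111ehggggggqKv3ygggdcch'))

True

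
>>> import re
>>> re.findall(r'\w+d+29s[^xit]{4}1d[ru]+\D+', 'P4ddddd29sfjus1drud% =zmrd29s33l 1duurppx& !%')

['P4ddddd29sfjus1drud% =zmrd']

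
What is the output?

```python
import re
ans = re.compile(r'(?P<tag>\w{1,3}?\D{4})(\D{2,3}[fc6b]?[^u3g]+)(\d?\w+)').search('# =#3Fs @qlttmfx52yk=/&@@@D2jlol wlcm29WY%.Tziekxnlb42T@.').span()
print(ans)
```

(4, 55)

The pattern matches 1 to 3 of a word character (lazy), then exactly 4 of a non-digit (captured as 'tag'); then 2 to 3 of a non-digit, then optionally one of [fc6b], then one or more of any character except [u3g] (captured); then optionally a digit, then one or more of a word character (captured).
`re.search` scans for the first position where the pattern succeeds.
The match spans [4:55] → '3Fs @qlttmfx52yk=/&@@@D2jlol wlcm29WY%.Tziekxnlb42T'.
Captured: group 1 = '3Fs @', group 2 = 'qlttmfx52yk=/&@@@D2jlol wlcm29WY%.Tziekxnlb42', group 3 = 'T'.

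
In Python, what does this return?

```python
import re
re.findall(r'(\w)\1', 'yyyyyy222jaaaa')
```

['y', 'y', 'y', '2', 'a', 'a']

`\1` has to match the exact text group 1 already captured.
One capturing group, so `findall` returns just the captured substring from each match — 6 in all.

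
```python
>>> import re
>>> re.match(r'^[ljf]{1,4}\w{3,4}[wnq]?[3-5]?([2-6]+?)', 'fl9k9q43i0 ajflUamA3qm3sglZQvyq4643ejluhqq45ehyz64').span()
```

This matches anchored at the start of the string; then 1 to 4 of one of [ljf]; then 3 to 4 of a word character, then optionally one of [wnq], then optionally a character in [3-5]; then one or more of a character in [2-6] (lazy) (captured).
`re.match` only tries the pattern at the start of the string.
The match spans [0:8] → 'fl9k9q43'.
Captured: group 1 = '3'.

(0, 8)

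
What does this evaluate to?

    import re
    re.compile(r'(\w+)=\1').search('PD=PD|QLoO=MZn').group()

'PD=PD'

The backreference `\1` re-matches whatever the first group consumed, character for character.
`re.search` scans for the first position where the pattern succeeds.
The match spans [0:5] → 'PD=PD'.
Captured: group 1 = 'PD'.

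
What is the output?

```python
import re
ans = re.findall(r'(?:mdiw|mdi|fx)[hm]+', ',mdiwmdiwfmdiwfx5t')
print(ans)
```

Walking the string: at [1:6] → 'mdiwm'.
Since nothing is captured, `findall` lists the 1 matched substring directly.

['mdiwm']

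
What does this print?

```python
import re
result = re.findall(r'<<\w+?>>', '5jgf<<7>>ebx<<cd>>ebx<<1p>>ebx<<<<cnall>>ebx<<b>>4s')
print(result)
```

Matches: at [4:9] → '<<7>>'; at [12:18] → '<<cd>>'; at [21:27] → '<<1p>>'; at [32:41] → '<<cnall>>'; at [44:49] → '<<b>>'.
With no groups in the pattern, `findall` gives back each whole match — 5 here.

['<<7>>', '<<cd>>', '<<1p>>', '<<cnall>>', '<<b>>']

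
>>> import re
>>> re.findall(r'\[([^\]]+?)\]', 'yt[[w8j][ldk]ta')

Scanning left to right: at [2:8] match '[[w8j]', group 1 = '[w8j'; at [8:13] match '[ldk]', group 1 = 'ldk'.
One capturing group, so `findall` returns just the captured substring from each match — 2 in all.

['[w8j', 'ldk']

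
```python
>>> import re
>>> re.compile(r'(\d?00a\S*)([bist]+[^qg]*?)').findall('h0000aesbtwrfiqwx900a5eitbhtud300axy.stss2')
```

This matches optionally a digit, then the literal '00a', then zero or more of a non-whitespace character (captured); then one or more of one of [bist], then zero or more of any character except [qg] (lazy) (captured).
Lazy quantifiers expand one character at a time until the remainder of the pattern can match.
Scanning left to right: at [2:41] match '000aesbtwrfiqwx900a5eitbhtud300axy.stss', groups = ('000aesbtwrfiqwx900a5eitbhtud300axy.sts', 's').
Multiple groups make `findall` return tuples — one 2-tuple for the one match.

[('000aesbtwrfiqwx900a5eitbhtud300axy.sts', 's')]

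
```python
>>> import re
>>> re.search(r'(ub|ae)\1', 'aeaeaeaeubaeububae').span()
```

`\1` is not a pattern — it's the concrete string captured by group 1, re-applied verbatim.
Unlike `match`, `search` isn't anchored — it looks for the pattern anywhere in the string.
The match spans [0:4] → 'aeae'.
Captured: group 1 = 'ae'.

(0, 4)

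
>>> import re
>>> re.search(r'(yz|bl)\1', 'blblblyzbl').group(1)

'bl'

`\1` is not a pattern — it's the concrete string captured by group 1, re-applied verbatim.
`re.search` scans for the first position where the pattern succeeds.
The match spans [0:4] → 'blbl'.
Captured: group 1 = 'bl'.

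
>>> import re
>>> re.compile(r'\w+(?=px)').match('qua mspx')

None

The `(?=…)`/`(?<=…)` assertion just peeks at neighbouring text; it doesn't advance the match position.
`re.match` won't scan ahead — the pattern has to work from the very first character.
Here position 0 doesn't satisfy it, so the call returns None.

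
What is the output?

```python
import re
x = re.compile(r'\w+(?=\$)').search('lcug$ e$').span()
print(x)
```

The `(?=…)`/`(?<=…)` assertion just peeks at neighbouring text; it doesn't advance the match position.
`re.search` scans for the first position where the pattern succeeds.
The match spans [0:4] → 'lcug'.

(0, 4)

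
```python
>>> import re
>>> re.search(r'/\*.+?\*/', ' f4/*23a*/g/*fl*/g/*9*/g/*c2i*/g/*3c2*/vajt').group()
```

'/*23a*/'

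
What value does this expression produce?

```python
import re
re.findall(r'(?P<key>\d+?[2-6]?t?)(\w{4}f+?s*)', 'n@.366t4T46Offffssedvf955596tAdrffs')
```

[('4', 'T46Of'), ('955596t', 'Adrffs')]

2 groups means each result is a tuple of 2 captured strings — 2 here.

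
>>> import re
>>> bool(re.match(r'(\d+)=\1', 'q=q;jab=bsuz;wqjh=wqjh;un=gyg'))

False

After group 1 captures some text, `\1` only succeeds where that same text appears again.
`match` is anchored at position 0; if the pattern doesn't fit there, it returns None.
Here position 0 doesn't satisfy it, so the call returns None, and `bool(None)` is False.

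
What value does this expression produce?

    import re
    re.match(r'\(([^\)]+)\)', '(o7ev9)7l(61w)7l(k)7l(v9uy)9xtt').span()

`match` is anchored at position 0; if the pattern doesn't fit there, it returns None.
The match spans [0:7] → '(o7ev9)'.
Captured: group 1 = 'o7ev9'.

(0, 7)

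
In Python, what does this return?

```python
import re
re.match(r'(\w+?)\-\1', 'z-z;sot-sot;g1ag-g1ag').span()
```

(0, 3)

With `match`, the pattern is implicitly anchored at the beginning.
The match spans [0:3] → 'z-z'.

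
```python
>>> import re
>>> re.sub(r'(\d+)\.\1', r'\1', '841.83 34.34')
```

`\1` has to match the exact text group 1 already captured.
Matches: at [7:12] → '34.34'.
Each match is replaced using the text its own group 1 captured.

'841.83 34'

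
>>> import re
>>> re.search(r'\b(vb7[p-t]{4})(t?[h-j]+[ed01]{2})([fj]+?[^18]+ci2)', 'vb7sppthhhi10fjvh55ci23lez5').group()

'vb7sppthhhi10fjvh55ci2'

Pattern: a word boundary (`\b`, zero-width); then the literal 'vb7', then exactly 4 of a character in [p-t] (captured); then optionally the literal 't', then one or more of a character in [h-j], then exactly 2 of one of [ed01] (captured); then one or more of one of [fj] (lazy), then one or more of any character except [18], then the literal 'ci2' (captured).
`re.search` tries every starting position until one works.
The match spans [0:22] → 'vb7sppthhhi10fjvh55ci2'.
Captured: group 1 = 'vb7sppt', group 2 = 'hhhi10', group 3 = 'fjvh55ci2'.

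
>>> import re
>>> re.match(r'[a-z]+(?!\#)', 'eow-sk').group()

'eow'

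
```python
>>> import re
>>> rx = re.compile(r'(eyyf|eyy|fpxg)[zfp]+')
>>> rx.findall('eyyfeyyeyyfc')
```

['eyy', 'eyy']

Walking the string: at [0:4] match 'eyyf', group 1 = 'eyy'; at [7:11] match 'eyyf', group 1 = 'eyy'.
Because there's exactly one group, `findall` drops the full match and keeps group 1 from each hit.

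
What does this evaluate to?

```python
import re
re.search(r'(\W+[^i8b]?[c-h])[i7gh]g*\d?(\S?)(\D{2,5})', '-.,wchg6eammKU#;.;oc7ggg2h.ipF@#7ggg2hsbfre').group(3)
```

'ammKU'

This matches one or more of a non-word character, then optionally any character except [i8b], then a character in [c-h] (captured); then one of [i7gh], then zero or more of a literal 'g', then optionally a digit; then optionally a non-whitespace character (captured); then 2 to 5 of a non-digit (captured).
`re.search` scans for the first position where the pattern succeeds.
The match spans [0:14] → '-.,wchg6eammKU'.
Captured: group 1 = '-.,wc', group 2 = 'e', group 3 = 'ammKU'.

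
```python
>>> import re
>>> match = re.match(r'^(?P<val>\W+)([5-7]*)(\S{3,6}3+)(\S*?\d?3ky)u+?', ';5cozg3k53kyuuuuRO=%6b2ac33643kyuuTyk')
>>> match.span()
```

The pattern matches anchored at the start of the string; then one or more of a non-word character (captured as 'val'); then zero or more of a character in [5-7] (captured); then 3 to 6 of a non-whitespace character, then one or more of the literal '3' (captured); then zero or more of a non-whitespace character (lazy), then optionally a digit, then the literal '3ky' (captured); then one or more of a literal 'u' (lazy).
`re.match` only tries the pattern at the start of the string.
The match spans [0:13] → ';5cozg3k53kyu'.
Captured: group 1 = ';', group 2 = '5', group 3 = 'cozg3', group 4 = 'k53ky'.

(0, 13)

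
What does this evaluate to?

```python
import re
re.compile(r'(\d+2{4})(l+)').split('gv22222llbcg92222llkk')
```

['gv', '22222', 'll', 'bcg', '92222', 'll', 'kk']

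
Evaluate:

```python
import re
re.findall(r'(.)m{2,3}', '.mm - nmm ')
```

Pattern: any character (captured); then 2 to 3 of a literal 'm'.
Scanning left to right: at [0:3] match '.mm', group 1 = '.'; at [6:9] match 'nmm', group 1 = 'n'.
With a single group, `findall` returns only what that group captured — 2 items.

['.', 'n']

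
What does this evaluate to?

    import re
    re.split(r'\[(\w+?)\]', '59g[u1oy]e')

Matches to split on: at [3:9] → '[u1oy]'.
Because the pattern has a capturing group, `split` also inserts each captured text between the pieces.

['59g', 'u1oy', 'e']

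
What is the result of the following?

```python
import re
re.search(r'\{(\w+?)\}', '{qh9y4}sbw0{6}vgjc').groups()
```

('qh9y4',)

The match spans [0:7] → '{qh9y4}'.
Captured: group 1 = 'qh9y4'.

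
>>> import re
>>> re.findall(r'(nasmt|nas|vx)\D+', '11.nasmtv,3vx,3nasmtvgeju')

The regex engine tests alternatives in the order written; an earlier branch that matches wins even if a later one would match more.
Scanning left to right: at [3:10] match 'nasmtv,', group 1 = 'nasmt'; at [11:14] match 'vx,', group 1 = 'vx'; at [15:25] match 'nasmtvgeju', group 1 = 'nasmt'.
With a single group, `findall` returns only what that group captured — 3 items.

['nasmt', 'vx', 'nasmt']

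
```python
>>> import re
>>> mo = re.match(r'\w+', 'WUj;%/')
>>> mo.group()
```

Pattern: one or more of a word character.
`match` is anchored at position 0; if the pattern doesn't fit there, it returns None.
The match spans [0:3] → 'WUj'.

'WUj'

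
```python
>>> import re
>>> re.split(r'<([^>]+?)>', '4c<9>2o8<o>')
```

Because the pattern has a capturing group, `split` also inserts each captured text between the pieces.

['4c', '9', '2o8', 'o', '']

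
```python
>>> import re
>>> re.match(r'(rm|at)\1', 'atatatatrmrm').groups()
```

The match spans [0:4] → 'atat'.
Captured: group 1 = 'at'.

('at',)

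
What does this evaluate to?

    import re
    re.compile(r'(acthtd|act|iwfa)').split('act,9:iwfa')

['', 'act', ',9:', 'iwfa', '']

`re.split` interleaves the captured-group text with the surrounding fragments.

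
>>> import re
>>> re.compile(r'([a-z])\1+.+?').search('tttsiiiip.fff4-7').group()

'ttts'

`\1` has to match the exact text group 1 already captured.
`re.search` scans for the first position where the pattern succeeds.
The match spans [0:4] → 'ttts'.
Captured: group 1 = 't'.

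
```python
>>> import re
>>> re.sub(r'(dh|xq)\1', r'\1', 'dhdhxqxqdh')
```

'dhxqdh'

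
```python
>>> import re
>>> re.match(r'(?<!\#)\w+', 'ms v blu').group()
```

The negative lookahead/lookbehind blocks any match where the forbidden context is present.
`re.match` won't scan ahead — the pattern has to work from the very first character.
The match spans [0:2] → 'ms'.

'ms'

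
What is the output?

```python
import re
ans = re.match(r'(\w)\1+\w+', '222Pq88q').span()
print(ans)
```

A backreference is literal: `\1` must see the identical characters the first group matched.
With `match`, the pattern is implicitly anchored at the beginning.
The match spans [0:8] → '222Pq88q'.
Captured: group 1 = '2'.

(0, 8)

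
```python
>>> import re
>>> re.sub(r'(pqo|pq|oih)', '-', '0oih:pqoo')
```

`|` is ordered: at each position the engine commits to the first alternative that works.
Each match is replaced by '-'.

'0-:-o'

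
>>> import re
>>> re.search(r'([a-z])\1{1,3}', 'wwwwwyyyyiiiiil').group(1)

The match spans [0:4] → 'wwww'.
Captured: group 1 = 'w'.

'w'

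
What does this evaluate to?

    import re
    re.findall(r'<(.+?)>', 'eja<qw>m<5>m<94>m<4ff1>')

['qw', '5', '94', '4ff1']

With the lazy modifier that quantifier settles for the fewest repetitions that let the rest of the pattern succeed (the atoms after it are unaffected and can still be greedy).
`findall` collects group 1 from each match (4 total).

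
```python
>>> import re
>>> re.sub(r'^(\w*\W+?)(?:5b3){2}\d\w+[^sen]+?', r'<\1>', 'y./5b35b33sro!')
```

The pattern matches anchored at the start of the string; then zero or more of a word character, then one or more of a non-word character (lazy) (captured); then the literal '5b3' repeated 2 times, then a digit; then one or more of a word character, then one or more of any character except [sen] (lazy).
Each match is replaced using the text its own group 1 captured.

'<y./>'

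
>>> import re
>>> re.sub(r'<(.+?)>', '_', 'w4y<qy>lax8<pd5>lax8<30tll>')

The `?` after the quantifier makes it lazy — it takes as little as possible before letting the rest of the pattern try.
Each match is replaced by '_'.

'w4y_lax8_lax8_'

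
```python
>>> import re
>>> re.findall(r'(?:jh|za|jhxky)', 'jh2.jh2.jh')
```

With no groups in the pattern, `findall` gives back each whole match — 3 here.

['jh', 'jh', 'jh']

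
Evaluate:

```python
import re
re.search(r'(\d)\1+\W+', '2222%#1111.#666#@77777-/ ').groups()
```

The backreference `\1` re-matches whatever the first group consumed, character for character.
`re.search` scans for the first position where the pattern succeeds.
The match spans [0:6] → '2222%#'.
Captured: group 1 = '2'.

('2',)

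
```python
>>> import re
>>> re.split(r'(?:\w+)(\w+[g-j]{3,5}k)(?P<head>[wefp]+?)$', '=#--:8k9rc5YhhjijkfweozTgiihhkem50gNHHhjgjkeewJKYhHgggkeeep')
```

['=#--:', 'Hgggk', 'eeep', '']

The pattern matches one or more of a word character (non-capturing group); then one or more of a word character, then 3 to 5 of a character in [g-j], then the literal 'k' (captured); then one or more of one of [wefp] (lazy) (captured as 'head'); then anchored at the end.
`re.split` interleaves the captured-group text with the surrounding fragments.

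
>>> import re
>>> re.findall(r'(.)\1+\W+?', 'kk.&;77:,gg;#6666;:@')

After group 1 captures some text, `\1` only succeeds where that same text appears again.
Scanning left to right: at [0:3] match 'kk.', group 1 = 'k'; at [5:8] match '77:', group 1 = '7'; at [9:12] match 'gg;', group 1 = 'g'; at [13:18] match '6666;', group 1 = '6'.
Because there's exactly one group, `findall` drops the full match and keeps group 1 from each hit.

['k', '7', 'g', '6']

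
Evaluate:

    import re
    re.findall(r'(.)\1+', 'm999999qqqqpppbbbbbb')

['9', 'q', 'p', 'b']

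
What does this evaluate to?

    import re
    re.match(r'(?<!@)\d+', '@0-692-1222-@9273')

The negative lookahead/lookbehind blocks any match where the forbidden context is present.
With `match`, the pattern is implicitly anchored at the beginning.
Here the pattern fails at index 0, so the call returns None.

None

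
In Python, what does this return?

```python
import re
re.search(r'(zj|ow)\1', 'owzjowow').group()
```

'owow'

`\1` has to match the exact text group 1 already captured.
The match spans [4:8] → 'owow'.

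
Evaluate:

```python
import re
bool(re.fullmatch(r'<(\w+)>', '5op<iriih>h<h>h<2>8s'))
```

`fullmatch` succeeds only if the pattern covers the string from start to end.
Here there's no way to consume every character, so the call returns None, and `bool(None)` is False.

False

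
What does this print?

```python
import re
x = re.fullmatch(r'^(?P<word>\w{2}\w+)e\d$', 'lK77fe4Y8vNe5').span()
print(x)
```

(0, 13)

The pattern matches anchored at the start of the string; then exactly 2 of a word character, then one or more of a word character (captured as 'word'); then the literal 'e', then a digit; then anchored at the end.
For `fullmatch`, every character of the input must be accounted for by the pattern.
The match spans [0:13] → 'lK77fe4Y8vNe5'.
Captured: group 1 = 'lK77fe4Y8vN'.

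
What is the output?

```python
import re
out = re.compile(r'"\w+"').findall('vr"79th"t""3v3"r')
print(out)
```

Matches: at [2:8] → '"79th"'; at [10:15] → '"3v3"'.
`findall` yields the raw match text (2 of them) because the pattern has no groups.

['"79th"', '"3v3"']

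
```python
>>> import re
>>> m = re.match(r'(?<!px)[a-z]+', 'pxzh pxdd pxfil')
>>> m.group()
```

The negative lookahead/lookbehind blocks any match where the forbidden context is present.
`re.match` only tries the pattern at the start of the string.
The match spans [0:4] → 'pxzh'.

'pxzh'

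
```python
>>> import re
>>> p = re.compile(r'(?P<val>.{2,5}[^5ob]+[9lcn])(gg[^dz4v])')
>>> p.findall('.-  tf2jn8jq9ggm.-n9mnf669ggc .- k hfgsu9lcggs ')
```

[('.-  tf2jn8jq9ggm.-n9mnf669ggc .- k hfgsu9lc', 'ggs')]

`findall` packs the 2 group values into a tuple for every match.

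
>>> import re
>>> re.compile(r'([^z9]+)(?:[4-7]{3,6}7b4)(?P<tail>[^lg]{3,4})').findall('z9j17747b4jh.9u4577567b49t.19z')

[('j1', 'jh.9'), ('u457', '9t.1')]

This matches one or more of any character except [z9] (captured); then 3 to 6 of a character in [4-7], then the literal '7b4' (non-capturing group); then 3 to 4 of any character except [lg] (captured as 'tail').
Scanning left to right: at [2:14] match 'j17747b4jh.9', groups = ('j1', 'jh.9'); at [14:28] match 'u4577567b49t.1', groups = ('u457', '9t.1').
Multiple groups make `findall` return tuples — one 2-tuple for each match.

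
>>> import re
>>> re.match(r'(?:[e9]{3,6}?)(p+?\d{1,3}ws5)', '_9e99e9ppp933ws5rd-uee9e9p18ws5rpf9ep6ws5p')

None

Pattern: 3 to 6 of one of [e9] (lazy) (non-capturing group); then one or more of the literal 'p' (lazy), then 1 to 3 of a digit, then the literal 'ws5' (captured).
`re.match` won't scan ahead — the pattern has to work from the very first character.
Here the pattern fails at index 0, so the call returns None.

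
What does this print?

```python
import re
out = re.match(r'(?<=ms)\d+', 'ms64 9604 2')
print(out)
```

`match` is anchored at position 0; if the pattern doesn't fit there, it returns None.
Here position 0 doesn't satisfy it, so the call returns None.

None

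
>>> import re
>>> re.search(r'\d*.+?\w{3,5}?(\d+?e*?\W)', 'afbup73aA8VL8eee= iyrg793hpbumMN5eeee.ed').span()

(0, 17)

This matches zero or more of a digit, then one or more of any character (lazy), then 3 to 5 of a word character (lazy); then one or more of a digit (lazy), then zero or more of a literal 'e' (lazy), then a non-word character (captured).
The `?` after the quantifier makes it lazy — it takes as little as possible before letting the rest of the pattern try.
`search` walks the string left to right and returns the first match it finds.
The match spans [0:17] → 'afbup73aA8VL8eee='.
Captured: group 1 = '8eee='.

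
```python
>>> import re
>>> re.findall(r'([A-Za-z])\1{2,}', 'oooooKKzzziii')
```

['o', 'z', 'i']

A backreference is literal: `\1` must see the identical characters the first group matched.
Walking the string: at [0:5] match 'ooooo', group 1 = 'o'; at [7:10] match 'zzz', group 1 = 'z'; at [10:13] match 'iii', group 1 = 'i'.
`findall` collects group 1 from each match (3 total).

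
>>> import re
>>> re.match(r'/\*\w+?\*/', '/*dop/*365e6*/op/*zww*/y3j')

None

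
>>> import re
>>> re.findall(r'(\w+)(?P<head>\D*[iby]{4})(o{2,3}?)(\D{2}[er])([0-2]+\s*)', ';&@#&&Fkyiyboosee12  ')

This matches one or more of a word character (captured); then zero or more of a non-digit, then exactly 4 of one of [iby] (captured as 'head'); then 2 to 3 of a literal 'o' (lazy) (captured); then exactly 2 of a non-digit, then one of [er] (captured); then one or more of a character in [0-2], then zero or more of whitespace (captured).
5 groups means the one result is a tuple of 5 captured strings — 1 here.

[('Fk', 'yiyb', 'oo', 'see', '12  ')]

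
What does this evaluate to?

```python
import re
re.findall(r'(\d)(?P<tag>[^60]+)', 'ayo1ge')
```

This matches a digit (captured); then one or more of any character except [60] (captured as 'tag').
Walking the string: at [3:6] match '1ge', groups = ('1', 'ge').
With 2 capturing groups, `findall` returns a 2-tuple per match.

[('1', 'ge')]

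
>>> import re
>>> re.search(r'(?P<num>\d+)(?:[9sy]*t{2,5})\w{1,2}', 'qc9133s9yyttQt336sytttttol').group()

'9133s9yyttQt'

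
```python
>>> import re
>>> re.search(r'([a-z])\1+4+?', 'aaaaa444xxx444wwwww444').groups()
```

('a',)

The match spans [0:6] → 'aaaaa4'.
Captured: group 1 = 'a'.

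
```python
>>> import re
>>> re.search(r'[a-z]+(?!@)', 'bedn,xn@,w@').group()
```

Because the assertion is negative and zero-width, positions next to the forbidden text are skipped.
`re.search` scans for the first position where the pattern succeeds.
The match spans [0:4] → 'bedn'.

'bedn'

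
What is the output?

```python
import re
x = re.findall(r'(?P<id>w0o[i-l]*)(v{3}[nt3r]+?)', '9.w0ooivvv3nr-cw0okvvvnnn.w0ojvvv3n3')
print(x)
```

[('w0ok', 'vvvn'), ('w0oj', 'vvv3')]

Because the quantifier is non-greedy, it stops expanding at the earliest point where the rest of the pattern can succeed.
Multiple groups make `findall` return tuples — one 2-tuple for each match.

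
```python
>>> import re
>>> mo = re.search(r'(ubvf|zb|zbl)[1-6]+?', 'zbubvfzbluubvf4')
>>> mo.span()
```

(10, 15)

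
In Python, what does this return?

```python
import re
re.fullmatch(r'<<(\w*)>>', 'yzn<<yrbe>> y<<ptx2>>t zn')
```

None

`re.fullmatch` is like wrapping the pattern in `^…$` (in single-line mode).
Here the pattern can't cover the whole string, so the call returns None.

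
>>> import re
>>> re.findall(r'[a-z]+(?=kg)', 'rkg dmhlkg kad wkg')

['r', 'dmhl', 'w']

The positive lookaround only admits positions where the adjacent text matches; those characters stay outside the span.
Walking the string: at [0:1] → 'r'; at [4:8] → 'dmhl'; at [15:16] → 'w'.
Since nothing is captured, `findall` lists the 3 matched substrings directly.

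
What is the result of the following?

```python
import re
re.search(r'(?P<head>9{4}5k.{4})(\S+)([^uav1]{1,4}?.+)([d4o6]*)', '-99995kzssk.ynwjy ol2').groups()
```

('99995kzssk', '.ynwjy', ' ol2', '')

The match spans [1:21] → '99995kzssk.ynwjy ol2'.
Captured: group 1 = '99995kzssk', group 2 = '.ynwjy', group 3 = ' ol2', group 4 = ''.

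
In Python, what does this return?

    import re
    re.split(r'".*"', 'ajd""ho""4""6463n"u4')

['ajd', 'u4']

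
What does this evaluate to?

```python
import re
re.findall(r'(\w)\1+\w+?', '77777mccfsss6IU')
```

The backreference `\1` re-matches whatever the first group consumed, character for character.
Walking the string: at [0:6] match '77777m', group 1 = '7'; at [6:9] match 'ccf', group 1 = 'c'; at [9:13] match 'sss6', group 1 = 's'.
With a single group, `findall` returns only what that group captured — 3 items.

['7', 'c', 's']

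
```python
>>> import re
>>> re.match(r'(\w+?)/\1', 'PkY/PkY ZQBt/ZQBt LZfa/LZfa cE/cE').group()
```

`match` is anchored at position 0; if the pattern doesn't fit there, it returns None.
The match spans [0:7] → 'PkY/PkY'.

'PkY/PkY'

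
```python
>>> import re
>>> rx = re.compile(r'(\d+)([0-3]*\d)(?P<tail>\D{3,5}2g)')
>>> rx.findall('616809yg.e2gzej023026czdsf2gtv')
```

[('61680', '9', 'yg.e2g'), ('02302', '6', 'czdsf2g')]

Pattern: one or more of a digit (captured); then zero or more of a character in [0-3], then a digit (captured); then 3 to 5 of a non-digit, then the literal '2g' (captured as 'tail').
Matches: at [0:12] match '616809yg.e2g', groups = ('61680', '9', 'yg.e2g'); at [15:28] match '023026czdsf2g', groups = ('02302', '6', 'czdsf2g').
`findall` packs the 3 group values into a tuple for every match.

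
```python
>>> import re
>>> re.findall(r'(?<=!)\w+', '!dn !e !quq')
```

Lookahead/lookbehind check context without consuming it, so the matched span excludes the asserted characters.
Walking the string: at [1:3] → 'dn'; at [5:6] → 'e'; at [8:11] → 'quq'.
`findall` yields the raw match text (3 of them) because the pattern has no groups.

['dn', 'e', 'quq']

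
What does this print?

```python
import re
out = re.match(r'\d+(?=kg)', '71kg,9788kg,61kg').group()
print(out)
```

The lookaround is zero-width — it requires the adjacent text to match without consuming it, so the asserted text isn't part of the match.
`re.match` won't scan ahead — the pattern has to work from the very first character.
The match spans [0:2] → '71'.

71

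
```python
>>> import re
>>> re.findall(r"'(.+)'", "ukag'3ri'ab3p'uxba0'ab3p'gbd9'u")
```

["3ri'ab3p'uxba0'ab3p'gbd9"]

Walking the string: at [4:30] match "'3ri'ab3p'uxba0'ab3p'gbd9'", group 1 = "3ri'ab3p'uxba0'ab3p'gbd9".
With a single group, `findall` returns only what that group captured — 1 item.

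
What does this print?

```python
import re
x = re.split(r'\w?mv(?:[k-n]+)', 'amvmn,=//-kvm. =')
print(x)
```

['', ',=//-kvm. =']

The pattern matches optionally a word character, then the literal 'mv'; then one or more of a character in [k-n] (non-capturing group).
Splitting on the pattern gives 2 pieces.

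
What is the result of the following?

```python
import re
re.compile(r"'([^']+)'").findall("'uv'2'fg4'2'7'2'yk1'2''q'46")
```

['uv', 'fg4', '7', 'yk1', 'q']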